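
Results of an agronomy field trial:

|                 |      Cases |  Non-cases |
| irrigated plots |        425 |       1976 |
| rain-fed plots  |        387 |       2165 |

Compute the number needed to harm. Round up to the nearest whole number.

risk, irrigated plots = 425/2401 = 0.177010
risk, rain-fed plots = 387/2552 = 0.151646
absolute risk difference = 0.025364
1 / 0.025364 = 39.426 → round up → 40

40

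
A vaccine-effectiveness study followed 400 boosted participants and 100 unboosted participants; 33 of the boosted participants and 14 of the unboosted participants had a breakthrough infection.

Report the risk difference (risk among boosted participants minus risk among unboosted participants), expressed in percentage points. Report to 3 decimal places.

RD ≈ -5.750

risk, boosted participants = 33/400 = 0.0825
risk, unboosted participants = 14/100 = 0.1400
risk difference = 0.0825 − 0.1400 = -0.0575 → -5.750 percentage points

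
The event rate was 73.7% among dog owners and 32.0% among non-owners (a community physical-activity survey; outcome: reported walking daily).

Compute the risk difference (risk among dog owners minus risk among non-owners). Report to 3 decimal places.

risk difference = 0.7370 − 0.3200 = 0.417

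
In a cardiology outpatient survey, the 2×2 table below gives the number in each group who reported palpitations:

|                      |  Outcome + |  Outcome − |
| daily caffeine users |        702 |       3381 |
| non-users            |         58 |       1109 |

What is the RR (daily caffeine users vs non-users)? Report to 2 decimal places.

risk, daily caffeine users = 702/4083 = 0.17193
risk, non-users = 58/1167 = 0.04970
RR = 0.17193 / 0.04970 = 3.46

3.46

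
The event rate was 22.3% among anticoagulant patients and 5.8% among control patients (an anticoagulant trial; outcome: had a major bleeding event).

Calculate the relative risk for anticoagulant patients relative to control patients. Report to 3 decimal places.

RR = 0.2230 / 0.0580 = 3.845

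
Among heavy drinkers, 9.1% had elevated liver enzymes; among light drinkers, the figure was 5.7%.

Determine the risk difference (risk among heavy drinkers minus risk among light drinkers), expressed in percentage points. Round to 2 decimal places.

risk difference = 0.0910 − 0.0570 = 0.0340 → 3.40 percentage points

RD = 3.40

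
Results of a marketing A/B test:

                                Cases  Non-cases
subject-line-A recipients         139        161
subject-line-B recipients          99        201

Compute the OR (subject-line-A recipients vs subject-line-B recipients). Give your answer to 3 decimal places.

OR = (139 × 201) / (161 × 99) = 27939/15939 ≈ 1.753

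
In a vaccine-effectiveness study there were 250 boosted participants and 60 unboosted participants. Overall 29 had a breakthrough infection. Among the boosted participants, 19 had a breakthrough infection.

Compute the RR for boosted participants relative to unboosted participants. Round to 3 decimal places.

boosted participants without the outcome: 250 − 19 = 231
unboosted participants with the outcome: 29 − 19 = 10
unboosted participants without the outcome: 60 − 10 = 50
risk, boosted participants = 19/250 = 0.0760
risk, unboosted participants = 10/60 = 0.1667
RR = 0.0760 / 0.1667 = 0.456

0.456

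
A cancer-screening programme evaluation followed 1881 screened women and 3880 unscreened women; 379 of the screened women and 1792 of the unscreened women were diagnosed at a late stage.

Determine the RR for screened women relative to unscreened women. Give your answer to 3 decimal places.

0.436

risk, screened women = 379/1881 = 0.2015
risk, unscreened women = 1792/3880 = 0.4619
RR = 0.2015 / 0.4619 = 0.436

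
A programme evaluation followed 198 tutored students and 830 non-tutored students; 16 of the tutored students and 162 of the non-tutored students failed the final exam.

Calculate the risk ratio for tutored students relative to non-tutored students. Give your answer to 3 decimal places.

risk, tutored students = 16/198 = 0.0808
risk, non-tutored students = 162/830 = 0.1952
RR = 0.0808 / 0.1952 = 0.414

RR: 0.414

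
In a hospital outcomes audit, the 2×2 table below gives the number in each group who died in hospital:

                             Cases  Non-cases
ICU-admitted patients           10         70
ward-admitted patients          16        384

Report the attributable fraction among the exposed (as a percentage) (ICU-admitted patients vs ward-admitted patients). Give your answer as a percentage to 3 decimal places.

risk, ICU-admitted patients = 10/80 = 0.12500
risk, ward-admitted patients = 16/400 = 0.04000
AR% = (0.12500 − 0.04000) / 0.12500 = 0.6800 → 68.000%

AR% ≈ 68.000%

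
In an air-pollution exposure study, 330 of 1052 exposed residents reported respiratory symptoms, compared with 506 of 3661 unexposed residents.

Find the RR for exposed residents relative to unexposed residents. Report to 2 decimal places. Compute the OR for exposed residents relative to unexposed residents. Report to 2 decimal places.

risk, exposed residents = 330/1052 = 0.3137
risk, unexposed residents = 506/3661 = 0.1382
RR = 0.3137 / 0.1382 = 2.27
OR = (330 × 3155) / (722 × 506) = 1041150/365332 ≈ 2.85

RR = 2.27; OR = 2.85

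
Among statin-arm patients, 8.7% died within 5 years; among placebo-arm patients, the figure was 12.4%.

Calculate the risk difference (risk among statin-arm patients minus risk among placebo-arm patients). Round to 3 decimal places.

risk difference = 0.0870 − 0.1240 = -0.037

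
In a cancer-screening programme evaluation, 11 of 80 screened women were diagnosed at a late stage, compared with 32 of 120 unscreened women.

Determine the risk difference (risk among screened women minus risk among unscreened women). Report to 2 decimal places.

RD = -0.13

risk, screened women = 11/80 = 0.1375
risk, unscreened women = 32/120 = 0.2667
risk difference = 0.1375 − 0.2667 = -0.13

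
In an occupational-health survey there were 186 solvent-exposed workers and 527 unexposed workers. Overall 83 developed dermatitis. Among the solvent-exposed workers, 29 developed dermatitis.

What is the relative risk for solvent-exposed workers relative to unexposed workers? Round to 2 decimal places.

solvent-exposed workers without the outcome: 186 − 29 = 157
unexposed workers with the outcome: 83 − 29 = 54
unexposed workers without the outcome: 527 − 54 = 473
risk, solvent-exposed workers = 29/186 = 0.1559
risk, unexposed workers = 54/527 = 0.1025
RR = 0.1559 / 0.1025 = 1.52

1.52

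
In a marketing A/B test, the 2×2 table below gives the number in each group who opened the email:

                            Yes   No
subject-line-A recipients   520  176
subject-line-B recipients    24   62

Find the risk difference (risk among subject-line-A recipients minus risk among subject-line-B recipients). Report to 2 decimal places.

risk, subject-line-A recipients = 520/696 = 0.7471
risk, subject-line-B recipients = 24/86 = 0.2791
risk difference = 0.7471 − 0.2791 = 0.47

RD = 0.47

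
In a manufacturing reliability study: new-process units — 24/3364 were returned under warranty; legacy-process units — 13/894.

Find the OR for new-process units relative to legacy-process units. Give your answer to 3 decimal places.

OR = (24 × 881) / (3340 × 13) = 21144/43420 ≈ 0.487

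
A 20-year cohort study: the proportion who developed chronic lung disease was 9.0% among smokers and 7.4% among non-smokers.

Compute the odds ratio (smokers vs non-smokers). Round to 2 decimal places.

1.24

odds, smokers = 0.0900/0.9100 = 0.0989
odds, non-smokers = 0.0740/0.9260 = 0.0799
OR = 0.0989 / 0.0799 = 1.24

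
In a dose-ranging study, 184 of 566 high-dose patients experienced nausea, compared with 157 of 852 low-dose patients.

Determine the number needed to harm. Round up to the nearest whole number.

8

risk, high-dose patients = 184/566 = 0.325088
risk, low-dose patients = 157/852 = 0.184272
absolute risk difference = 0.140816
1 / 0.140816 = 7.101 → round up → 8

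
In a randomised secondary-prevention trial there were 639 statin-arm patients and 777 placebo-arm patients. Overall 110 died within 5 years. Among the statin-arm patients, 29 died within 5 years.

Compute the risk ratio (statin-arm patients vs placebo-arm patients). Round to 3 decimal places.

statin-arm patients without the outcome: 639 − 29 = 610
placebo-arm patients with the outcome: 110 − 29 = 81
placebo-arm patients without the outcome: 777 − 81 = 696
risk, statin-arm patients = 29/639 = 0.04538
risk, placebo-arm patients = 81/777 = 0.10425
RR = 0.04538 / 0.10425 = 0.435

RR ≈ 0.435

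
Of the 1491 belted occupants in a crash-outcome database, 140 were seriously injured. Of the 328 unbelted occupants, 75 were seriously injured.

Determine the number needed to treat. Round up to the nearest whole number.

NNT = 8

risk, belted occupants = 140/1491 = 0.093897
risk, unbelted occupants = 75/328 = 0.228659
absolute risk difference = 0.134762
1 / 0.134762 = 7.420 → round up → 8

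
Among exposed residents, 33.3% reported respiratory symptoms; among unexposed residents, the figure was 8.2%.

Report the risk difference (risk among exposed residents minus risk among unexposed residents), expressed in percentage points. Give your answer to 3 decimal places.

risk difference = 0.3330 − 0.0820 = 0.2510 → 25.100 percentage points

RD = 25.100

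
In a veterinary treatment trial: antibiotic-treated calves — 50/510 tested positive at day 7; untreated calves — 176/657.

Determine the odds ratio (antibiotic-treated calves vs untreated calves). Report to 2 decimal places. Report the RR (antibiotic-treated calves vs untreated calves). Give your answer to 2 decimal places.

odds, antibiotic-treated calves = 50/460 = 0.1087
odds, untreated calves = 176/481 = 0.3659
OR = 0.1087 / 0.3659 = 0.30
risk, antibiotic-treated calves = 50/510 = 0.0980
risk, untreated calves = 176/657 = 0.2679
RR = 0.0980 / 0.2679 = 0.37

OR = 0.30; RR = 0.37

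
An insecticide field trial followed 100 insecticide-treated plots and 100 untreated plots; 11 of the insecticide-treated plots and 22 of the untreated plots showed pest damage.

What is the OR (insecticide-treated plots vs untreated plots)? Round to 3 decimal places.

OR = (11 × 78) / (89 × 22) = 858/1958 ≈ 0.438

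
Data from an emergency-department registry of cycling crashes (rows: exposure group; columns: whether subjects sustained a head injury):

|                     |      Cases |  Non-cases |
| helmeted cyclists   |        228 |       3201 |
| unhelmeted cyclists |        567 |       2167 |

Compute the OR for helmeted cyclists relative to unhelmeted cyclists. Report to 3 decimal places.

odds, helmeted cyclists = 228/3201 = 0.0712
odds, unhelmeted cyclists = 567/2167 = 0.2617
OR = 0.0712 / 0.2617 = 0.272

OR ≈ 0.272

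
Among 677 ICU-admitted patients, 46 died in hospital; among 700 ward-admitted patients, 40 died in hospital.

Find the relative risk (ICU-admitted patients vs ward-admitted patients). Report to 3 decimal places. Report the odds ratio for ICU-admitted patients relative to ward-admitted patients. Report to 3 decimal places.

RR = 1.189; OR = 1.203

risk, ICU-admitted patients = 46/677 = 0.0679
risk, ward-admitted patients = 40/700 = 0.0571
RR = 0.0679 / 0.0571 = 1.189
odds, ICU-admitted patients = 46/631 = 0.0729
odds, ward-admitted patients = 40/660 = 0.0606
OR = 0.0729 / 0.0606 = 1.203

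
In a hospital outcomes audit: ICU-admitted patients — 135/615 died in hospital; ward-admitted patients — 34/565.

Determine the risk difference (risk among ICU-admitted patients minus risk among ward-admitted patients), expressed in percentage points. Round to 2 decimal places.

risk, ICU-admitted patients = 135/615 = 0.2195
risk, ward-admitted patients = 34/565 = 0.0602
risk difference = 0.2195 − 0.0602 = 0.1593 → 15.93 percentage points

RD = 15.93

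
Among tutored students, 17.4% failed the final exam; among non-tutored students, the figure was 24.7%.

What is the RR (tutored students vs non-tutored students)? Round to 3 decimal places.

RR = 0.1740 / 0.2470 = 0.704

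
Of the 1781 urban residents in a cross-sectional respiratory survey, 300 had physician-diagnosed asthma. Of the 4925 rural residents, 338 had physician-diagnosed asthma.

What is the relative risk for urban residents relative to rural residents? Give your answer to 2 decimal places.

risk, urban residents = 300/1781 = 0.1684
risk, rural residents = 338/4925 = 0.0686
RR = 0.1684 / 0.0686 = 2.45

RR ≈ 2.45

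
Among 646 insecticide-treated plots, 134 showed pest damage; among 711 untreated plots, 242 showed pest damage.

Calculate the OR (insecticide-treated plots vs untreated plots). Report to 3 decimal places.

OR = (134 × 469) / (512 × 242) = 62846/123904 ≈ 0.507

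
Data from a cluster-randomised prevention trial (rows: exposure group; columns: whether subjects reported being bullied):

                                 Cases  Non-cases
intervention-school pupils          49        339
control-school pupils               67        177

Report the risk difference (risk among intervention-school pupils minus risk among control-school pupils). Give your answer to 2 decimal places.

RD: -0.15

risk, intervention-school pupils = 49/388 = 0.1263
risk, control-school pupils = 67/244 = 0.2746
risk difference = 0.1263 − 0.2746 = -0.15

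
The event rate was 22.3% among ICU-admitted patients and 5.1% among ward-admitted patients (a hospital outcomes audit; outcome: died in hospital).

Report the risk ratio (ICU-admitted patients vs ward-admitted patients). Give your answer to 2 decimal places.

RR = 0.2230 / 0.0510 = 4.37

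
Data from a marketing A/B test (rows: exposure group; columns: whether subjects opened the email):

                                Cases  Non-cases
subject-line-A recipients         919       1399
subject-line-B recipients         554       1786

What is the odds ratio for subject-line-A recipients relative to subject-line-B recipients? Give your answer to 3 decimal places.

OR = (919 × 1786) / (1399 × 554) = 1641334/775046 ≈ 2.118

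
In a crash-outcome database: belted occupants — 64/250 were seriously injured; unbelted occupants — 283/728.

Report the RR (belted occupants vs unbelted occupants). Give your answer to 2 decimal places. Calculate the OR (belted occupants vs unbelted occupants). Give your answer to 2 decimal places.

risk, belted occupants = 64/250 = 0.2560
risk, unbelted occupants = 283/728 = 0.3887
RR = 0.2560 / 0.3887 = 0.66
odds, belted occupants = 64/186 = 0.3441
odds, unbelted occupants = 283/445 = 0.6360
OR = 0.3441 / 0.6360 = 0.54

RR = 0.66; OR = 0.54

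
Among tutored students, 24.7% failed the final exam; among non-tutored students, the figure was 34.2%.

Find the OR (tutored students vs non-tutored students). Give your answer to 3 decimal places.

OR = 0.631

odds, tutored students = 0.2470/0.7530 = 0.3280
odds, non-tutored students = 0.3420/0.6580 = 0.5198
OR = 0.3280 / 0.5198 = 0.631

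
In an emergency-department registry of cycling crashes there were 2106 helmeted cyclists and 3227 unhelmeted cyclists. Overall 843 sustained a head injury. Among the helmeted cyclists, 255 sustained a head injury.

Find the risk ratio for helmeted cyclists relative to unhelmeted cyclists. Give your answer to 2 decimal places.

helmeted cyclists without the outcome: 2106 − 255 = 1851
unhelmeted cyclists with the outcome: 843 − 255 = 588
unhelmeted cyclists without the outcome: 3227 − 588 = 2639
risk, helmeted cyclists = 255/2106 = 0.1211
risk, unhelmeted cyclists = 588/3227 = 0.1822
RR = 0.1211 / 0.1822 = 0.66

RR: 0.66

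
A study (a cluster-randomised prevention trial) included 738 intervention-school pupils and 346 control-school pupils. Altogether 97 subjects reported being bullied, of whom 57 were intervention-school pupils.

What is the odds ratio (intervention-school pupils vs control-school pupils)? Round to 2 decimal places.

intervention-school pupils without the outcome: 738 − 57 = 681
control-school pupils with the outcome: 97 − 57 = 40
control-school pupils without the outcome: 346 − 40 = 306
odds, intervention-school pupils = 57/681 = 0.0837
odds, control-school pupils = 40/306 = 0.1307
OR = 0.0837 / 0.1307 = 0.64

OR = 0.64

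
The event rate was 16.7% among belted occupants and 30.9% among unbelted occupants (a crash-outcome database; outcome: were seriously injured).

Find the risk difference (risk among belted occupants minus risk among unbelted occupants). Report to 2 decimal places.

risk difference = 0.1670 − 0.3090 = -0.14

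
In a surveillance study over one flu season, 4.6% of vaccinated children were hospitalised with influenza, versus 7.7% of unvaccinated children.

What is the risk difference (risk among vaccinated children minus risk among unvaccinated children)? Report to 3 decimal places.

risk difference = 0.04600 − 0.07700 = -0.031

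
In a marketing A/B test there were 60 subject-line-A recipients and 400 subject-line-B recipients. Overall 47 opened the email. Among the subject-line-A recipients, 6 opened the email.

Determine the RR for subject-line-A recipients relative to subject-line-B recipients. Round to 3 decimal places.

subject-line-A recipients without the outcome: 60 − 6 = 54
subject-line-B recipients with the outcome: 47 − 6 = 41
subject-line-B recipients without the outcome: 400 − 41 = 359
risk, subject-line-A recipients = 6/60 = 0.1000
risk, subject-line-B recipients = 41/400 = 0.1025
RR = 0.1000 / 0.1025 = 0.976

RR ≈ 0.976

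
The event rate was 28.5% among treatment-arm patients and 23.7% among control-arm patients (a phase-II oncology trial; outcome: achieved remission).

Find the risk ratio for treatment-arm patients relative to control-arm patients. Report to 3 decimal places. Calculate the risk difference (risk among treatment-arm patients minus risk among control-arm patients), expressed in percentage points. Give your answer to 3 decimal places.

RR = 1.203; RD = 4.800

RR = 0.2850 / 0.2370 = 1.203
risk difference = 0.2850 − 0.2370 = 0.0480 → 4.800 percentage points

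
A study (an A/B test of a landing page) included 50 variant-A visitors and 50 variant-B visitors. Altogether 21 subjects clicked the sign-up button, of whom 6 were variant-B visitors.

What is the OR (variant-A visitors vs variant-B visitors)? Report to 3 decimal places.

3.143

variant-A visitors with the outcome: 21 − 6 = 15
variant-A visitors without the outcome: 50 − 15 = 35
variant-B visitors without the outcome: 50 − 6 = 44
OR = (15 × 44) / (35 × 6) = 660/210 ≈ 3.143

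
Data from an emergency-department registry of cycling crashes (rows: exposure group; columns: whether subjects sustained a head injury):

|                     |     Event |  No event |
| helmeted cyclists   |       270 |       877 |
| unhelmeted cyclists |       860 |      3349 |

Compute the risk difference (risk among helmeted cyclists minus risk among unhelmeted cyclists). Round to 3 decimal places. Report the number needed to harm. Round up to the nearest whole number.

risk, helmeted cyclists = 270/1147 = 0.2354
risk, unhelmeted cyclists = 860/4209 = 0.2043
risk difference = 0.2354 − 0.2043 = 0.031
absolute risk difference = 0.031073
1 / 0.031073 = 32.182 → round up → 33

RD = 0.031; NNH = 33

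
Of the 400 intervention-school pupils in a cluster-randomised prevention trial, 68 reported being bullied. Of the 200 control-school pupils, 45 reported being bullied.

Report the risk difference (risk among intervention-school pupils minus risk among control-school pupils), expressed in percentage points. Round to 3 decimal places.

-5.500

risk, intervention-school pupils = 68/400 = 0.1700
risk, control-school pupils = 45/200 = 0.2250
risk difference = 0.1700 − 0.2250 = -0.0550 → -5.500 percentage points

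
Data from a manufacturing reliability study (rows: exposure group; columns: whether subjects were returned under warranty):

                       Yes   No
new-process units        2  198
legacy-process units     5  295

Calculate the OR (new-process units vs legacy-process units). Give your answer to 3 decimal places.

OR = (2 × 295) / (198 × 5) = 590/990 ≈ 0.596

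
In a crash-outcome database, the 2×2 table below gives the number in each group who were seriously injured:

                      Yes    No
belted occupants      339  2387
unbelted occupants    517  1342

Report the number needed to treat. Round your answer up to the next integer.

NNT: 7

risk, belted occupants = 339/2726 = 0.124358
risk, unbelted occupants = 517/1859 = 0.278107
absolute risk difference = 0.153748
1 / 0.153748 = 6.504 → round up → 7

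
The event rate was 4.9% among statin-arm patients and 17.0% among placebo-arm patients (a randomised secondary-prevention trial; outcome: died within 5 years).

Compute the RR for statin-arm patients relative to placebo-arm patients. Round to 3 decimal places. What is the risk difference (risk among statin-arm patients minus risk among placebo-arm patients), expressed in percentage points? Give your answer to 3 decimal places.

RR = 0.04900 / 0.17000 = 0.288
risk difference = 0.04900 − 0.17000 = -0.12100 → -12.100 percentage points

RR = 0.288; RD = -12.100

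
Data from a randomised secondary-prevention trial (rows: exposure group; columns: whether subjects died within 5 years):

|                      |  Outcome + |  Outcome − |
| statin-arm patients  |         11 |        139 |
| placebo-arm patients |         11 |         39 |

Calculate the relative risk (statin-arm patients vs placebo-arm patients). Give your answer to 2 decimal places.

RR ≈ 0.33

risk, statin-arm patients = 11/150 = 0.0733
risk, placebo-arm patients = 11/50 = 0.2200
RR = 0.0733 / 0.2200 = 0.33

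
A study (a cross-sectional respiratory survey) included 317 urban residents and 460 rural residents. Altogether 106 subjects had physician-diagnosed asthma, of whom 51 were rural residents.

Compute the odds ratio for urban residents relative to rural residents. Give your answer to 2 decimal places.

OR = 1.68

urban residents with the outcome: 106 − 51 = 55
urban residents without the outcome: 317 − 55 = 262
rural residents without the outcome: 460 − 51 = 409
OR = (55 × 409) / (262 × 51) = 22495/13362 ≈ 1.68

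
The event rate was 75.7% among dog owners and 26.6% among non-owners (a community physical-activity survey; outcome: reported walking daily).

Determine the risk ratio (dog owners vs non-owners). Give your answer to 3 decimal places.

RR = 0.7570 / 0.2660 = 2.846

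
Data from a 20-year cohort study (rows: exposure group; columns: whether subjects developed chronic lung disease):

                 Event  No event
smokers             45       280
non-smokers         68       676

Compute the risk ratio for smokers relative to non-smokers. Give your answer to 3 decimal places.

RR ≈ 1.515

risk, smokers = 45/325 = 0.1385
risk, non-smokers = 68/744 = 0.0914
RR = 0.1385 / 0.0914 = 1.515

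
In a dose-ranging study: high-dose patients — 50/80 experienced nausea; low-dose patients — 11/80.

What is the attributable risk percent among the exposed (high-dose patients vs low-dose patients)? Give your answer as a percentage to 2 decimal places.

AR% ≈ 78.00%

risk, high-dose patients = 50/80 = 0.6250
risk, low-dose patients = 11/80 = 0.1375
AR% = (0.6250 − 0.1375) / 0.6250 = 0.7800 → 78.00%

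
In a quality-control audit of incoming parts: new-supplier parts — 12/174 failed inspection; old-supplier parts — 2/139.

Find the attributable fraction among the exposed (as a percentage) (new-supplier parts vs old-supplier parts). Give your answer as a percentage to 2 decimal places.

risk, new-supplier parts = 12/174 = 0.06897
risk, old-supplier parts = 2/139 = 0.01439
AR% = (0.06897 − 0.01439) / 0.06897 = 0.7914 → 79.14%

AR% ≈ 79.14%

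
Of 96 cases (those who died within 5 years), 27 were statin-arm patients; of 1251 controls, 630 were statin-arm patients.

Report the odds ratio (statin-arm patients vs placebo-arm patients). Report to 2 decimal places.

odds, statin-arm patients = 27/630 = 0.04286
odds, placebo-arm patients = 69/621 = 0.11111
OR = 0.04286 / 0.11111 = 0.39

0.39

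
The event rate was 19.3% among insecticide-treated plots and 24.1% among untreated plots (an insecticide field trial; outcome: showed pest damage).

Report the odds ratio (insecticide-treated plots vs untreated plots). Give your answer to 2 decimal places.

odds, insecticide-treated plots = 0.1930/0.8070 = 0.2392
odds, untreated plots = 0.2410/0.7590 = 0.3175
OR = 0.2392 / 0.3175 = 0.75

OR ≈ 0.75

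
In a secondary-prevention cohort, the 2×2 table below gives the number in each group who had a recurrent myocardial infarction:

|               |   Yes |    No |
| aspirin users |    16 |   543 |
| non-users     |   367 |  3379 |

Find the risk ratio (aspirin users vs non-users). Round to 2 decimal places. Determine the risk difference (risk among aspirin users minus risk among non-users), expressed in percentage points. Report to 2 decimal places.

RR = 0.29; RD = -6.93

risk, aspirin users = 16/559 = 0.02862
risk, non-users = 367/3746 = 0.09797
RR = 0.02862 / 0.09797 = 0.29
risk difference = 0.02862 − 0.09797 = -0.06935 → -6.93 percentage points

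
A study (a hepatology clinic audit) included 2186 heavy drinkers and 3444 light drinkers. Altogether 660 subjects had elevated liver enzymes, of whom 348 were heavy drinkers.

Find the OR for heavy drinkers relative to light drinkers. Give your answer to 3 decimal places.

heavy drinkers without the outcome: 2186 − 348 = 1838
light drinkers with the outcome: 660 − 348 = 312
light drinkers without the outcome: 3444 − 312 = 3132
odds, heavy drinkers = 348/1838 = 0.1893
odds, light drinkers = 312/3132 = 0.0996
OR = 0.1893 / 0.0996 = 1.901

OR = 1.901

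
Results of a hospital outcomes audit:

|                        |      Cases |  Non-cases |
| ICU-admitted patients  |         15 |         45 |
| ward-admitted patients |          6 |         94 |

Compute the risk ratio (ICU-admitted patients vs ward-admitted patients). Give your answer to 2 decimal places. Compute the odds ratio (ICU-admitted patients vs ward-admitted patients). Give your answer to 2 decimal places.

RR = 4.17; OR = 5.22

risk, ICU-admitted patients = 15/60 = 0.2500
risk, ward-admitted patients = 6/100 = 0.0600
RR = 0.2500 / 0.0600 = 4.17
OR = (15 × 94) / (45 × 6) = 1410/270 ≈ 5.22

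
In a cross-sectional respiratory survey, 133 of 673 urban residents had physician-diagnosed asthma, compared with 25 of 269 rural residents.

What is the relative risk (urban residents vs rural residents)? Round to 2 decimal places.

2.13

risk, urban residents = 133/673 = 0.1976
risk, rural residents = 25/269 = 0.0929
RR = 0.1976 / 0.0929 = 2.13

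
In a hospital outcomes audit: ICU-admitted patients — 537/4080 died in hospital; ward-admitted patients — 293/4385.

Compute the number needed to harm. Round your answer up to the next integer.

risk, ICU-admitted patients = 537/4080 = 0.131618
risk, ward-admitted patients = 293/4385 = 0.066819
absolute risk difference = 0.064799
1 / 0.064799 = 15.432 → round up → 16

NNH = 16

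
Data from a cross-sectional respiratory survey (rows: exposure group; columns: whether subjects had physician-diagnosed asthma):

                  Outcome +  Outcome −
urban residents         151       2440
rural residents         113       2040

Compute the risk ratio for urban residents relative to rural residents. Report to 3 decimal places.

RR = 1.110

risk, urban residents = 151/2591 = 0.0583
risk, rural residents = 113/2153 = 0.0525
RR = 0.0583 / 0.0525 = 1.110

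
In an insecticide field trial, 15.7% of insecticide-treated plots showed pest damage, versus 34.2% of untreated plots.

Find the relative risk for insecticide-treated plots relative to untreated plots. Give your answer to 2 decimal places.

RR = 0.1570 / 0.3420 = 0.46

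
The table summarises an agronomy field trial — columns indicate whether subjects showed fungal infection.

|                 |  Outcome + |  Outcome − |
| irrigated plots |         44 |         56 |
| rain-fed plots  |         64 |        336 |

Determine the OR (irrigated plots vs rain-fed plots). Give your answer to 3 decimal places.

OR = (44 × 336) / (56 × 64) = 14784/3584 ≈ 4.125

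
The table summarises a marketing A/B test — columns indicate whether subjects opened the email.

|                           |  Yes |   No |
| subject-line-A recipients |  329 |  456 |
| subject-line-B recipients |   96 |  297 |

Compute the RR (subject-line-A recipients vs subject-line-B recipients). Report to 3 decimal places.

1.716

risk, subject-line-A recipients = 329/785 = 0.4191
risk, subject-line-B recipients = 96/393 = 0.2443
RR = 0.4191 / 0.2443 = 1.716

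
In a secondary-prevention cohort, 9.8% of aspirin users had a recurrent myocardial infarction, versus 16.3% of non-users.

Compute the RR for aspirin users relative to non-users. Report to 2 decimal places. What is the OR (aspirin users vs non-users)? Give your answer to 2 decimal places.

RR = 0.60; OR = 0.56

RR = 0.0980 / 0.1630 = 0.60
odds, aspirin users = 0.0980/0.9020 = 0.1086
odds, non-users = 0.1630/0.8370 = 0.1947
OR = 0.1086 / 0.1947 = 0.56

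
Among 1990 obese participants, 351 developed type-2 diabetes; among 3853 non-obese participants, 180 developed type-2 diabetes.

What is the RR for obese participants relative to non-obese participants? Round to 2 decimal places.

risk, obese participants = 351/1990 = 0.17638
risk, non-obese participants = 180/3853 = 0.04672
RR = 0.17638 / 0.04672 = 3.78

RR = 3.78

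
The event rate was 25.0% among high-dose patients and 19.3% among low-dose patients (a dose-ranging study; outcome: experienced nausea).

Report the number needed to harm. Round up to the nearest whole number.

absolute risk difference = 0.057000
1 / 0.057000 = 17.544 → round up → 18

NNH: 18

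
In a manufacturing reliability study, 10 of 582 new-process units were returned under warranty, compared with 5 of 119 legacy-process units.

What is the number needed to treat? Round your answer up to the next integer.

41

risk, new-process units = 10/582 = 0.017182
risk, legacy-process units = 5/119 = 0.042017
absolute risk difference = 0.024835
1 / 0.024835 = 40.266 → round up → 41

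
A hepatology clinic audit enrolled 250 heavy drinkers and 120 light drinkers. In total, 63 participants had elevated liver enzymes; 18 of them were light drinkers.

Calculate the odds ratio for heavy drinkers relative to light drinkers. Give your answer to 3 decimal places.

OR ≈ 1.244

heavy drinkers with the outcome: 63 − 18 = 45
heavy drinkers without the outcome: 250 − 45 = 205
light drinkers without the outcome: 120 − 18 = 102
odds, heavy drinkers = 45/205 = 0.2195
odds, light drinkers = 18/102 = 0.1765
OR = 0.2195 / 0.1765 = 1.244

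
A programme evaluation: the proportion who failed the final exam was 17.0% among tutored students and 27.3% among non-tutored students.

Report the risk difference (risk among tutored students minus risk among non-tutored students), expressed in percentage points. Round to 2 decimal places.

-10.30

risk difference = 0.1700 − 0.2730 = -0.1030 → -10.30 percentage points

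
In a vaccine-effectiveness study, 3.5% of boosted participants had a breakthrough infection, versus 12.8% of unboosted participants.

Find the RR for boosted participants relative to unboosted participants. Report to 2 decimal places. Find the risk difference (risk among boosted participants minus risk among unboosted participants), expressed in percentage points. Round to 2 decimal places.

RR = 0.03500 / 0.12800 = 0.27
risk difference = 0.03500 − 0.12800 = -0.09300 → -9.30 percentage points

RR = 0.27; RD = -9.30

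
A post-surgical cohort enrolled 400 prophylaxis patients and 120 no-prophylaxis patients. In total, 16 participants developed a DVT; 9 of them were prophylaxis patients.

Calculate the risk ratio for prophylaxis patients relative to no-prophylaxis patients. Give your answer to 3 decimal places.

prophylaxis patients without the outcome: 400 − 9 = 391
no-prophylaxis patients with the outcome: 16 − 9 = 7
no-prophylaxis patients without the outcome: 120 − 7 = 113
risk, prophylaxis patients = 9/400 = 0.02250
risk, no-prophylaxis patients = 7/120 = 0.05833
RR = 0.02250 / 0.05833 = 0.386

RR ≈ 0.386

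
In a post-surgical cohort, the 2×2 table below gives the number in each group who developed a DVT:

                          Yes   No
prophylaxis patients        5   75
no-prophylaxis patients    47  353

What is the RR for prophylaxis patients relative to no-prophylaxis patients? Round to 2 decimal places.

risk, prophylaxis patients = 5/80 = 0.0625
risk, no-prophylaxis patients = 47/400 = 0.1175
RR = 0.0625 / 0.1175 = 0.53

RR = 0.53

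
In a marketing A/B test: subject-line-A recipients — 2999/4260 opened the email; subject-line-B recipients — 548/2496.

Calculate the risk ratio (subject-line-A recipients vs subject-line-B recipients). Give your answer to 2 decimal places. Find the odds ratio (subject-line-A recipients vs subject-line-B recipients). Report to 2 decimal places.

risk, subject-line-A recipients = 2999/4260 = 0.7040
risk, subject-line-B recipients = 548/2496 = 0.2196
RR = 0.7040 / 0.2196 = 3.21
OR = (2999 × 1948) / (1261 × 548) = 5842052/691028 ≈ 8.45

RR = 3.21; OR = 8.45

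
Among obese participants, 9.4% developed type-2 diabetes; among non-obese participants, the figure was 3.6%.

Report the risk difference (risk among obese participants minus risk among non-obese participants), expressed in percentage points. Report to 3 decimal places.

5.800

risk difference = 0.09400 − 0.03600 = 0.05800 → 5.800 percentage points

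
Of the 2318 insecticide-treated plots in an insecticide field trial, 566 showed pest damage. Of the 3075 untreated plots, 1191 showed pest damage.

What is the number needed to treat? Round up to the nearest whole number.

risk, insecticide-treated plots = 566/2318 = 0.244176
risk, untreated plots = 1191/3075 = 0.387317
absolute risk difference = 0.143141
1 / 0.143141 = 6.986 → round up → 7

7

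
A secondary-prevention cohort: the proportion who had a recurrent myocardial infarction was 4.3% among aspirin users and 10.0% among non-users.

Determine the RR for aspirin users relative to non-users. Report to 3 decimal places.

RR = 0.04300 / 0.10000 = 0.430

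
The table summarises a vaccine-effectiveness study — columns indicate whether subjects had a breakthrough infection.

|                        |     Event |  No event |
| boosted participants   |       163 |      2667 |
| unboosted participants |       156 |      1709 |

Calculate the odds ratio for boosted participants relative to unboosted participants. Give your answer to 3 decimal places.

OR = (163 × 1709) / (2667 × 156) = 278567/416052 ≈ 0.670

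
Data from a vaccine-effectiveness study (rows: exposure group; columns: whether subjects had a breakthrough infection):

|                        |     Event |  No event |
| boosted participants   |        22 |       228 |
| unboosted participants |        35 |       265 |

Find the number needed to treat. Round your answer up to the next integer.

NNT: 35

risk, boosted participants = 22/250 = 0.088000
risk, unboosted participants = 35/300 = 0.116667
absolute risk difference = 0.028667
1 / 0.028667 = 34.883 → round up → 35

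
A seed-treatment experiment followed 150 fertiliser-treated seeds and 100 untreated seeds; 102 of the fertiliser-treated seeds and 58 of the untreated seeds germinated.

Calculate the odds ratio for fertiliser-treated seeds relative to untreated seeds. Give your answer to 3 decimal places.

OR: 1.539

odds, fertiliser-treated seeds = 102/48 = 2.1250
odds, untreated seeds = 58/42 = 1.3810
OR = 2.1250 / 1.3810 = 1.539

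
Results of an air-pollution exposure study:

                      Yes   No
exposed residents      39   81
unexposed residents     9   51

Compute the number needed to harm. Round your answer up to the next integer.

risk, exposed residents = 39/120 = 0.325000
risk, unexposed residents = 9/60 = 0.150000
absolute risk difference = 0.175000
1 / 0.175000 = 5.714 → round up → 6

6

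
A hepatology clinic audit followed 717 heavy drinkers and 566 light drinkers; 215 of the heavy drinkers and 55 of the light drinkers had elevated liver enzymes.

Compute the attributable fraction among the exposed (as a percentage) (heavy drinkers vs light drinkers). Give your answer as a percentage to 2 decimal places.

risk, heavy drinkers = 215/717 = 0.2999
risk, light drinkers = 55/566 = 0.0972
AR% = (0.2999 − 0.0972) / 0.2999 = 0.6759 → 67.59%

67.59%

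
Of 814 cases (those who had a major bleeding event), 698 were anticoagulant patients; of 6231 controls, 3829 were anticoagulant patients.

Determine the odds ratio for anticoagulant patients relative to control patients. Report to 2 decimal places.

OR = (698 × 2402) / (3829 × 116) = 1676596/444164 ≈ 3.77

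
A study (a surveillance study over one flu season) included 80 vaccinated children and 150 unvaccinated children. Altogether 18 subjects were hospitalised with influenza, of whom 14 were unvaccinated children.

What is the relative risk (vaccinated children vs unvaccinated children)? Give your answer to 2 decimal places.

RR: 0.54

vaccinated children with the outcome: 18 − 14 = 4
vaccinated children without the outcome: 80 − 4 = 76
unvaccinated children without the outcome: 150 − 14 = 136
risk, vaccinated children = 4/80 = 0.0500
risk, unvaccinated children = 14/150 = 0.0933
RR = 0.0500 / 0.0933 = 0.54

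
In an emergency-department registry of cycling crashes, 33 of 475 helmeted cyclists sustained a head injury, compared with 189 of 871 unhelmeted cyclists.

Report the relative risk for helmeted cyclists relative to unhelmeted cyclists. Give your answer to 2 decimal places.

risk, helmeted cyclists = 33/475 = 0.0695
risk, unhelmeted cyclists = 189/871 = 0.2170
RR = 0.0695 / 0.2170 = 0.32

0.32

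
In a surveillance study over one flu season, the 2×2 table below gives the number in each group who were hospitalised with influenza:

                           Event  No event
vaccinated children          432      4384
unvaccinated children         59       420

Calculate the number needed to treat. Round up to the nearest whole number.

30

risk, vaccinated children = 432/4816 = 0.089701
risk, unvaccinated children = 59/479 = 0.123173
absolute risk difference = 0.033472
1 / 0.033472 = 29.876 → round up → 30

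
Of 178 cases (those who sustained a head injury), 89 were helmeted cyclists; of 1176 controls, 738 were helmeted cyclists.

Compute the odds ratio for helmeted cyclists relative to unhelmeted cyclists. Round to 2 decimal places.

odds, helmeted cyclists = 89/738 = 0.1206
odds, unhelmeted cyclists = 89/438 = 0.2032
OR = 0.1206 / 0.2032 = 0.59

OR: 0.59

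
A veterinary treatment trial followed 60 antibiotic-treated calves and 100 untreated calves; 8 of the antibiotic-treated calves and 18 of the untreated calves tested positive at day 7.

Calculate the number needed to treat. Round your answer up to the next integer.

risk, antibiotic-treated calves = 8/60 = 0.133333
risk, untreated calves = 18/100 = 0.180000
absolute risk difference = 0.046667
1 / 0.046667 = 21.428 → round up → 22

NNT ≈ 22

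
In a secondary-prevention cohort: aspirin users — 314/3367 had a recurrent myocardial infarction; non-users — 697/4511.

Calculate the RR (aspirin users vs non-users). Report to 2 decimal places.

RR: 0.60

risk, aspirin users = 314/3367 = 0.0933
risk, non-users = 697/4511 = 0.1545
RR = 0.0933 / 0.1545 = 0.60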